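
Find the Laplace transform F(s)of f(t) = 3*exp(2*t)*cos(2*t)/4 3*(s - 2)/(4*((s - 2)^2 + 4))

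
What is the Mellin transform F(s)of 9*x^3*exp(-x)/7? 9*gamma(s + 3)/7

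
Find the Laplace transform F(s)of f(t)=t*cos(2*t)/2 (s^2 - 4)/(2*(s^2 + 4)^2)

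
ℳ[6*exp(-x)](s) 6*gamma(s)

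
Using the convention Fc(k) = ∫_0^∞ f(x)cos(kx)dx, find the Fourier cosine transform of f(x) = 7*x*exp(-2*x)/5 7*(4 - k^2)/(5*(k^2 + 4)^2)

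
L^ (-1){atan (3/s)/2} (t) sin (3 * t)/ (2 * t)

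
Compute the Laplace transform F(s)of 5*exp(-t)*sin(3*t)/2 15/(2*((s+1)^2+9))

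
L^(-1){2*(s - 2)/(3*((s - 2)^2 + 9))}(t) 2*exp(2*t)*cos(3*t)/3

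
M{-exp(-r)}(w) -gamma(w)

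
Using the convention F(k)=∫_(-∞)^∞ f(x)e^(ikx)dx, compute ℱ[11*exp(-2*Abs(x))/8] 11/(2*(k^2 + 4))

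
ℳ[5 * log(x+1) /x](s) -5 * pi * csc(pi * s) /(s - 1) 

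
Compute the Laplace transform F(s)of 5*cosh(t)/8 5*s/(8*(s^2 - 1))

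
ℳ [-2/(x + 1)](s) -2 * pi * csc(pi * s)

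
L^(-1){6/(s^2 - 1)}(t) 6 * sinh(t)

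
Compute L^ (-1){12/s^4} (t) 2 * t^3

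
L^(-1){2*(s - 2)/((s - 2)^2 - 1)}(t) 2*exp(2*t)*cosh(t)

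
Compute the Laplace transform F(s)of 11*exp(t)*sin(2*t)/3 22/(3*((s - 1)^2 + 4))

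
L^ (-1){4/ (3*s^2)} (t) 4*t/3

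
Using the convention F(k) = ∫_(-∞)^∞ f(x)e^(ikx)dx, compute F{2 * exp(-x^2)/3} 2 * sqrt(pi) * exp(-k^2/4)/3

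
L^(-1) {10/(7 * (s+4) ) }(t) 10 * exp(-4 * t) /7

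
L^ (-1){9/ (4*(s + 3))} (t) 9*exp (-3*t)/4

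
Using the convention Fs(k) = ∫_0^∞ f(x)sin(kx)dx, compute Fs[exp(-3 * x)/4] k/(4 * (k^2 + 9))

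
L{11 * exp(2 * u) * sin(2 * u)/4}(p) 11/(2 * ((p - 2)^2 + 4))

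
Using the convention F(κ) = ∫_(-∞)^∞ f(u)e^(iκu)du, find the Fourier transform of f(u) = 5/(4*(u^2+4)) 5*pi*exp(-2*Abs(κ))/8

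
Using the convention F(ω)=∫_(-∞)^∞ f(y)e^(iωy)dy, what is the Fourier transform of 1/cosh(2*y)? pi/(2*cosh(pi*ω/4))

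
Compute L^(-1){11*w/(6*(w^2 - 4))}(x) 11*cosh(2*x)/6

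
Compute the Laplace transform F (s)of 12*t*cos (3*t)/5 12*(s^2 - 9)/ (5*(s^2+9)^2)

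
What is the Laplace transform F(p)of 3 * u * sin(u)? 6 * p/(p^2 + 1)^2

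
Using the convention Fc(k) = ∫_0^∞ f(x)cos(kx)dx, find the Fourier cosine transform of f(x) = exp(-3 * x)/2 3/(2 * (k^2+9))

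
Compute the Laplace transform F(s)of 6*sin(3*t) 18/(s^2 + 9)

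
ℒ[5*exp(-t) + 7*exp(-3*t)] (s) 7/(s + 3) + 5/(s + 1)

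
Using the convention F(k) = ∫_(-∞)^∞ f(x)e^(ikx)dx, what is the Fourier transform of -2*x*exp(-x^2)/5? -I*sqrt(pi)*k*exp(-k^2/4)/5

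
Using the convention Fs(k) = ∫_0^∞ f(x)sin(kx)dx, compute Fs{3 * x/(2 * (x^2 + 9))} 3 * pi * exp(-3 * k)/4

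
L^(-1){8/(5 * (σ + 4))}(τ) 8 * exp(-4 * τ)/5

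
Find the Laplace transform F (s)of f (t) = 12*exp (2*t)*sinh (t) 12/ ( (s - 2)^2 - 1)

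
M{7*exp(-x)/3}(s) 7*gamma(s)/3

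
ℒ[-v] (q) -1/q^2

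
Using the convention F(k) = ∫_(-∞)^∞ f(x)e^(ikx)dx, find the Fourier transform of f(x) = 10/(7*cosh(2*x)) 5*pi/(7*cosh(pi*k/4))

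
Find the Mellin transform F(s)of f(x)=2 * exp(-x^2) gamma(s/2)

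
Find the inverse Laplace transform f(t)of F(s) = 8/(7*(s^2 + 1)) 8*sin(t)/7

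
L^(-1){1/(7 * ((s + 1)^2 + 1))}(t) exp(-t) * sin(t)/7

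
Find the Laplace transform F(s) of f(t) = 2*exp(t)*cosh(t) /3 2*(s - 1) /(3*s*(s - 2) ) 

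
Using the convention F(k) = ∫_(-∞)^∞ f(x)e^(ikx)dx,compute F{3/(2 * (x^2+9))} pi * exp(-3 * Abs(k))/2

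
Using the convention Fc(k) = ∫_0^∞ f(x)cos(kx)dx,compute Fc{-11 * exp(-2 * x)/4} -11/(2 * k^2 + 8)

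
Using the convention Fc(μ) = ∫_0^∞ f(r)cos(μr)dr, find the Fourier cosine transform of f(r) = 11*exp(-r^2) 11*sqrt(pi)*exp(-μ^2/4)/2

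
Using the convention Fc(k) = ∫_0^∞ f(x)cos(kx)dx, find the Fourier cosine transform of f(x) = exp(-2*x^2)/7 sqrt(2)*sqrt(pi)*exp(-k^2/8)/28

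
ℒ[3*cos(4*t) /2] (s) 3*s/(2*(s^2+16) ) 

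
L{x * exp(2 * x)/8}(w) 1/(8 * (w - 2)^2)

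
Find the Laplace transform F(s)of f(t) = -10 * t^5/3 -400/s^6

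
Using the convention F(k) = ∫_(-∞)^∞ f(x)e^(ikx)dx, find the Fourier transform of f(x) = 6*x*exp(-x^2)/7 3*I*sqrt(pi)*k*exp(-k^2/4)/7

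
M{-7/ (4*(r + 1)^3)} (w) -7*pi*(w - 2)*(w - 1)/ (8*sin (pi*w))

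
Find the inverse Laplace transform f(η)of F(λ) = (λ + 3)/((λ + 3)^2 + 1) exp(-3*η)*cos(η)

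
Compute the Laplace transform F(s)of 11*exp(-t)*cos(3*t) 11*(s+1)/((s+1)^2+9)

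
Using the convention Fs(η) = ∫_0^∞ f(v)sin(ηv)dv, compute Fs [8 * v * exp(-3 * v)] 48 * η/(η^2 + 9)^2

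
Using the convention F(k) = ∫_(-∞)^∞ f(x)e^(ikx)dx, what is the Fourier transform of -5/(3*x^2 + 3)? -5*pi*exp(-Abs(k))/3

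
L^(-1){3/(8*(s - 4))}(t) 3*exp(4*t)/8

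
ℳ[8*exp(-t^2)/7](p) 4*gamma(p/2)/7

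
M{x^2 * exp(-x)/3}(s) gamma(s + 2)/3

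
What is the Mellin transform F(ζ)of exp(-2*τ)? gamma(ζ)/2^ζ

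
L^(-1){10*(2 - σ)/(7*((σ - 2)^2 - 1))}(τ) -10*exp(2*τ)*cosh(τ)/7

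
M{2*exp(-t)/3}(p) 2*gamma(p)/3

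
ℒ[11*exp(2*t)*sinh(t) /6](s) 11/(6*((s - 2) ^2 - 1) ) 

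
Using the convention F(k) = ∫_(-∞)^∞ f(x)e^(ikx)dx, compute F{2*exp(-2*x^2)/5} sqrt(2)*sqrt(pi)*exp(-k^2/8)/5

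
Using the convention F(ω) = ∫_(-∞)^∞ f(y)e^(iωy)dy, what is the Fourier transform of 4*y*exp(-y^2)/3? 2*I*sqrt(pi)*ω*exp(-ω^2/4)/3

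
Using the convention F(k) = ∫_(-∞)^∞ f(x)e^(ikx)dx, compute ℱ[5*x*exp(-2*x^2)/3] 5*sqrt(2)*I*sqrt(pi)*k*exp(-k^2/8)/24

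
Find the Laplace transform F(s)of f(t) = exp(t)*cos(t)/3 (s - 1)/(3*((s - 1)^2 + 1))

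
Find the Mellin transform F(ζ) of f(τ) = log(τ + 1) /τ -pi*csc(pi*ζ) /(ζ - 1) 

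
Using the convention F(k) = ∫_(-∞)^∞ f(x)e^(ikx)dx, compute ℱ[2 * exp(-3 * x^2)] 2 * sqrt(3) * sqrt(pi) * exp(-k^2/12)/3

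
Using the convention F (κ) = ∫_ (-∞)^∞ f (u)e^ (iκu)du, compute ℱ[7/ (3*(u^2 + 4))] 7*pi*exp (-2*Abs (κ))/6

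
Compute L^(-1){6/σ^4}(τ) τ^3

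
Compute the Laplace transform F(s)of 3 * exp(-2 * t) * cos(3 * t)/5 3 * (s + 2)/(5 * ((s + 2)^2 + 9))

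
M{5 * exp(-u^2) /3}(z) 5 * gamma(z/2) /6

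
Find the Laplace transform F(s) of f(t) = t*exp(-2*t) (s + 2) ^(-2) 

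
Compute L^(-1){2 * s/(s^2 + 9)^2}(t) t * sin(3 * t)/3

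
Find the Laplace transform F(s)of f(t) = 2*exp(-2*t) 2/(s + 2)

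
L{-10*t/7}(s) -10/(7*s^2)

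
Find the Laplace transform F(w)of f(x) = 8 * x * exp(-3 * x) 8/(w + 3)^2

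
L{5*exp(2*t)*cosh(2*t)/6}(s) 5*(s - 2)/(6*s*(s - 4))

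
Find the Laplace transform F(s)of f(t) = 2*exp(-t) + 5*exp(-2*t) 2/(s + 1) + 5/(s + 2)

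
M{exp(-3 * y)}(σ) gamma(σ)/3^σ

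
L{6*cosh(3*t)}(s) 6*s/(s^2 - 9)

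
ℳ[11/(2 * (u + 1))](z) 11 * pi * csc(pi * z)/2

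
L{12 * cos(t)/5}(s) 12 * s/(5 * (s^2 + 1))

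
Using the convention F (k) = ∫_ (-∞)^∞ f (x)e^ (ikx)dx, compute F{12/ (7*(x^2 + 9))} 4*pi*exp (-3*Abs (k))/7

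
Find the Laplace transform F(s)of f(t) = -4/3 -4/(3 * s)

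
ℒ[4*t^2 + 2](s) 2/s + 8/s^3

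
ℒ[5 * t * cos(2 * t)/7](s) 5 * (s^2 - 4)/(7 * (s^2 + 4)^2)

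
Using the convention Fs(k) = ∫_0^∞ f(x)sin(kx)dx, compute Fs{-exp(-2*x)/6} -k/(6*k^2 + 24)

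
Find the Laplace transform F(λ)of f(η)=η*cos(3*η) (λ^2-9)/(λ^2 + 9)^2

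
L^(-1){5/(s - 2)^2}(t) 5*t*exp(2*t)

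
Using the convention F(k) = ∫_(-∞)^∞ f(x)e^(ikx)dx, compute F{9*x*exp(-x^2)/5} 9*I*sqrt(pi)*k*exp(-k^2/4)/10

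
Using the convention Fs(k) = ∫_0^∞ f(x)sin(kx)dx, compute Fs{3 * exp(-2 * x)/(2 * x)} 3 * atan(k/2)/2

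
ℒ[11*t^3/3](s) 22/s^4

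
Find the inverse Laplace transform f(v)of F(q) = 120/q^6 v^5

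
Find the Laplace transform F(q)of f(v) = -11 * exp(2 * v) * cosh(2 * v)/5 11 * (2 - q)/(5 * q * (q - 4))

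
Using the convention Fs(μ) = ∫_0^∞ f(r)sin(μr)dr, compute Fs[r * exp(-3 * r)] 6 * μ/(μ^2 + 9)^2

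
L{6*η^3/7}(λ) 36/(7*λ^4)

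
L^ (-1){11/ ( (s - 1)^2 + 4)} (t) 11*exp (t)*sin (2*t)/2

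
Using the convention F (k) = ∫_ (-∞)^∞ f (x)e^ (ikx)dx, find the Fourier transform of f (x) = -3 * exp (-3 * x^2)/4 -sqrt (3) * sqrt (pi) * exp (-k^2/12)/4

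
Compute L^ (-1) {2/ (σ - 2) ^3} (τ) τ^2*exp (2*τ) 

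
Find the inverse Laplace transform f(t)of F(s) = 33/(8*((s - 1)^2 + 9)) 11*exp(t)*sin(3*t)/8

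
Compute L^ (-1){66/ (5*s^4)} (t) 11*t^3/5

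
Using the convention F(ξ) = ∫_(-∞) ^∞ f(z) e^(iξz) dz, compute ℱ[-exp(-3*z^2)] -sqrt(3)*sqrt(pi)*exp(-ξ^2/12) /3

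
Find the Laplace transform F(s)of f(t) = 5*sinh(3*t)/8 15/(8*(s^2 - 9))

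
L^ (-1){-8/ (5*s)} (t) -8/5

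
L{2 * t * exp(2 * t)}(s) 2/(s - 2)^2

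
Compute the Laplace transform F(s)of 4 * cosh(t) 4 * s/(s^2 - 1)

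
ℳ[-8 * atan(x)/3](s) 4 * pi * sec(pi * s/2)/(3 * s)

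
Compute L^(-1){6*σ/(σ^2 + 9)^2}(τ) τ*sin(3*τ)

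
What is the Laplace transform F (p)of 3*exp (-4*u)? 3/ (p+4)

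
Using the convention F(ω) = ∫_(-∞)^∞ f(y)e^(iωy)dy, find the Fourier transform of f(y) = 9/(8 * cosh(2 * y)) 9 * pi/(16 * cosh(pi * ω/4))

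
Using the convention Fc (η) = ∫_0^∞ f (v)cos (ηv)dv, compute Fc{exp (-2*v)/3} 2/ (3*(η^2+4))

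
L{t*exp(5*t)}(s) (s - 5)^(-2)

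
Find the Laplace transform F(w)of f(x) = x w^(-2)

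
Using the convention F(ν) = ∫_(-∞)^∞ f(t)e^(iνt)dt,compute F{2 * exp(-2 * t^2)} sqrt(2) * sqrt(pi) * exp(-ν^2/8)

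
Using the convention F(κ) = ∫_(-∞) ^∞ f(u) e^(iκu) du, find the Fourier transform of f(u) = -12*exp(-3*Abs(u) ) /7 -72/(7*κ^2 + 63) 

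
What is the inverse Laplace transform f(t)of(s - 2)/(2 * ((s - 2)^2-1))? exp(2 * t) * cosh(t)/2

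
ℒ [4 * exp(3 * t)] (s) 4/(s - 3)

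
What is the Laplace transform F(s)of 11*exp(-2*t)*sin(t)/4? 11/(4*((s+2)^2+1))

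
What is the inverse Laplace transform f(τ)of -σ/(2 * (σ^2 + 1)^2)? -τ * sin(τ)/4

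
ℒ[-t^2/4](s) -1/(2*s^3)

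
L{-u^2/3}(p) -2/(3*p^3)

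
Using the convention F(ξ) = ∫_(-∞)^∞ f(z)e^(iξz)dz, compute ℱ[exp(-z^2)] sqrt(pi)*exp(-ξ^2/4)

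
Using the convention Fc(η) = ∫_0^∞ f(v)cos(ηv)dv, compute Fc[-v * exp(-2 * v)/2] (η^2 - 4)/(2 * (η^2 + 4)^2)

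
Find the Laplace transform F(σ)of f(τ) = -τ -1/σ^2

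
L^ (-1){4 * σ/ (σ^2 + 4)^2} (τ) τ * sin (2 * τ)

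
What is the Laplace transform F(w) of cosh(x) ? w/(w^2 - 1) 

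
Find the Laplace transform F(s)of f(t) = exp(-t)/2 1/(2*(s + 1))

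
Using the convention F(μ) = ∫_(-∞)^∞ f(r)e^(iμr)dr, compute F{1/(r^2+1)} pi * exp(-Abs(μ))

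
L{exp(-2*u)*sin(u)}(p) 1/((p + 2)^2 + 1)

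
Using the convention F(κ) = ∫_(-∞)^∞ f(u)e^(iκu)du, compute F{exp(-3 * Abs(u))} 6/(κ^2 + 9)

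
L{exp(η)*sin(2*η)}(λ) 2/((λ - 1)^2 + 4)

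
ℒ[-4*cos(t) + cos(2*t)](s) s/(s^2 + 4)-4*s/(s^2 + 1)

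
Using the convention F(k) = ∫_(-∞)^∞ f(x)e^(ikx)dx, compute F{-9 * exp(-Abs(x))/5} -18/(5 * k^2+5)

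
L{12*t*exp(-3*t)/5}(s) 12/(5*(s + 3)^2)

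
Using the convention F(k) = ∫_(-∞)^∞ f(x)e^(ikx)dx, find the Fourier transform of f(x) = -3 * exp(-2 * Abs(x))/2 -6/(k^2 + 4)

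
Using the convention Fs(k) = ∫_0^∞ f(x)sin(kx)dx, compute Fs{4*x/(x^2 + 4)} 2*pi*exp(-2*k)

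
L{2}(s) 2/s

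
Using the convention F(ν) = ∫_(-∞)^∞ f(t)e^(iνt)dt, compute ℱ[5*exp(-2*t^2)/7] 5*sqrt(2)*sqrt(pi)*exp(-ν^2/8)/14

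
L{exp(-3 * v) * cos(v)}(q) (q+3)/((q+3)^2+1)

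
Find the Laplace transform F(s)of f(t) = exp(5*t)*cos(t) (s - 5)/((s - 5)^2 + 1)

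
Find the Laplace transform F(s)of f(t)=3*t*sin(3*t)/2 9*s/(s^2 + 9)^2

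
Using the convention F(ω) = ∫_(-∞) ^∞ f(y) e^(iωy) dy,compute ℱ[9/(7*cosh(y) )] 9*pi/(7*cosh(pi*ω/2) ) 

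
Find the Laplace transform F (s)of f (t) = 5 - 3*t 5/s - 3/s^2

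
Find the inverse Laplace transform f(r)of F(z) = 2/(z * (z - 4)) exp(2 * r) * sinh(2 * r)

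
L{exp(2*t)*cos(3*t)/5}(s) (s - 2)/(5*((s - 2)^2 + 9))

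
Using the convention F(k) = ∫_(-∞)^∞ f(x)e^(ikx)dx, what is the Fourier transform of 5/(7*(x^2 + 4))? 5*pi*exp(-2*Abs(k))/14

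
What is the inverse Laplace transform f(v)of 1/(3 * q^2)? v/3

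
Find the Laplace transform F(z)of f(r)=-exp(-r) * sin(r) -1/((z + 1)^2 + 1)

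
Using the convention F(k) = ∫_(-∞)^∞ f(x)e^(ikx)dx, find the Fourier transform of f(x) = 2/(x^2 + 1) 2 * pi * exp(-Abs(k))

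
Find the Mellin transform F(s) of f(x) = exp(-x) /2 gamma(s) /2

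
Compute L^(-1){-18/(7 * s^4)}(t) -3 * t^3/7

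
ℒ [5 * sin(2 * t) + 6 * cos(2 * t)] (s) 6 * s/(s^2 + 4) + 10/(s^2 + 4)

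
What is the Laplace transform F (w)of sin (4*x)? 4/ (w^2 + 16)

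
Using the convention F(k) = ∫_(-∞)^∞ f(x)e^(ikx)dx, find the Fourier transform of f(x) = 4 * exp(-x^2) 4 * sqrt(pi) * exp(-k^2/4)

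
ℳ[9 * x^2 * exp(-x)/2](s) 9 * gamma(s + 2)/2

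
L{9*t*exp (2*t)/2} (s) 9/ (2*(s - 2)^2)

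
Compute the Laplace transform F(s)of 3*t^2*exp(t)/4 3/(2*(s - 1)^3)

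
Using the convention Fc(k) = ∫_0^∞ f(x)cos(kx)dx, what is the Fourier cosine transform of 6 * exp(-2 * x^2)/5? 3 * sqrt(2) * sqrt(pi) * exp(-k^2/8)/10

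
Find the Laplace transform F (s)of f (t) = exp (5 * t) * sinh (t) 1/ ( (s - 5)^2 - 1)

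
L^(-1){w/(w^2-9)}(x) cosh(3 * x)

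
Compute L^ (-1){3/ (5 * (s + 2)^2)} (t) 3 * t * exp (-2 * t)/5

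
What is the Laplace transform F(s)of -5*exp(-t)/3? -5/(3*s + 3)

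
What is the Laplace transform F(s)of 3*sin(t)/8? 3/(8*(s^2 + 1))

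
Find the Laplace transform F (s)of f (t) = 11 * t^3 66/s^4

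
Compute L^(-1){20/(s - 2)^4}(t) 10 * t^3 * exp(2 * t)/3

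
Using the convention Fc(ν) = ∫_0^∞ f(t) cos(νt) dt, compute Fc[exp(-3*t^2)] sqrt(3)*sqrt(pi)*exp(-ν^2/12) /6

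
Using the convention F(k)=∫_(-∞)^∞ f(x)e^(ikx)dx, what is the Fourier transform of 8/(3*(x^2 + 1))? 8*pi*exp(-Abs(k))/3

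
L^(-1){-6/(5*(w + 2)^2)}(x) -6*x*exp(-2*x)/5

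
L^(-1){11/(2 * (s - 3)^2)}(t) 11 * t * exp(3 * t)/2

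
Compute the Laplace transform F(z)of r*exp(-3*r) (z+3)^(-2)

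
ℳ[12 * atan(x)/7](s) -6 * pi * sec(pi * s/2)/(7 * s)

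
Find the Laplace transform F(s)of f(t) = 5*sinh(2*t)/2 5/(s^2 - 4)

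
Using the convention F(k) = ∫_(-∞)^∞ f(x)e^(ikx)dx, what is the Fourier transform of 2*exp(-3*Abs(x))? 12/(k^2 + 9)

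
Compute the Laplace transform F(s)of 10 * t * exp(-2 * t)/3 10/(3 * (s + 2)^2)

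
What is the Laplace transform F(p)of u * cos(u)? (p^2 - 1)/(p^2 + 1)^2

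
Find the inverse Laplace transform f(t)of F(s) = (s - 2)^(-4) t^3 * exp(2 * t)/6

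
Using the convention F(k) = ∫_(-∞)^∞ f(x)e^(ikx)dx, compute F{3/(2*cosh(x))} 3*pi/(2*cosh(pi*k/2))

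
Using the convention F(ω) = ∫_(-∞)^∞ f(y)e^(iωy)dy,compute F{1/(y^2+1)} pi*exp(-Abs(ω))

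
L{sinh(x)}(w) 1/(w^2 - 1)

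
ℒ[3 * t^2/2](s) 3/s^3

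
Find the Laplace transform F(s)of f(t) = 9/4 9/(4*s)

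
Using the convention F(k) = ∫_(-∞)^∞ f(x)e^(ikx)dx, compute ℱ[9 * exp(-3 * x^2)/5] 3 * sqrt(3) * sqrt(pi) * exp(-k^2/12)/5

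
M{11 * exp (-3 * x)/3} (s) 11 * gamma (s)/ (3 * 3^s)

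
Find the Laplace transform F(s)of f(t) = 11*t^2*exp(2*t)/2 11/(s - 2)^3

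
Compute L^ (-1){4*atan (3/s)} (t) 4*sin (3*t)/t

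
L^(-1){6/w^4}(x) x^3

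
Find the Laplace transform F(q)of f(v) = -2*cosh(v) -2*q/(q^2-1)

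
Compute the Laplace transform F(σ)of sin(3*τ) 3/(σ^2 + 9)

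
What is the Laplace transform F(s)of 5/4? 5/(4 * s)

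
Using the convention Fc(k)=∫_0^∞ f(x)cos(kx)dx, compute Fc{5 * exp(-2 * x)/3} 10/(3 * (k^2 + 4))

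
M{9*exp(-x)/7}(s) 9*gamma(s)/7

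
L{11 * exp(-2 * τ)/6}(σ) 11/(6 * (σ+2))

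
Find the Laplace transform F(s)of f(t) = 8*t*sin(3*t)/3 16*s/(s^2 + 9)^2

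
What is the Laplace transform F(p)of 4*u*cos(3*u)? 4*(p^2-9)/(p^2 + 9)^2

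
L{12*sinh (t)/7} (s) 12/ (7*(s^2 - 1))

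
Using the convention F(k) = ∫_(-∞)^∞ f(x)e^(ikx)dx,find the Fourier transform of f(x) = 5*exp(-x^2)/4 5*sqrt(pi)*exp(-k^2/4)/4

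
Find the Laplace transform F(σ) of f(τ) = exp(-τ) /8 1/(8 * (σ + 1) ) 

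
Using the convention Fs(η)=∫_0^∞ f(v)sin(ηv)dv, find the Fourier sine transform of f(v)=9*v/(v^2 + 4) 9*pi*exp(-2*η)/2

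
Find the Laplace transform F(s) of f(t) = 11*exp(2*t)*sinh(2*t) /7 22/(7*s*(s - 4) ) 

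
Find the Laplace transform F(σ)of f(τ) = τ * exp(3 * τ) (σ - 3)^(-2)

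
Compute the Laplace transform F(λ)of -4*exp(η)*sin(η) -4/((λ - 1)^2 + 1)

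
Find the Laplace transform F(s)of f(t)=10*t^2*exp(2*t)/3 20/(3*(s - 2)^3)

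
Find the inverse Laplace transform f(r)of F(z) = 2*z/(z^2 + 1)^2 r*sin(r)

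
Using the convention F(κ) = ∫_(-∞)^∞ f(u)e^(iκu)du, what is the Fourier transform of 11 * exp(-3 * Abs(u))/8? 33/(4 * (κ^2 + 9))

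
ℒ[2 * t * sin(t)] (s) 4 * s/(s^2 + 1) ^2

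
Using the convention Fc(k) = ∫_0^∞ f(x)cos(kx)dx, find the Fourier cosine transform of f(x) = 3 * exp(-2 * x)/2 3/(k^2 + 4)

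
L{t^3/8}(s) 3/(4 * s^4) 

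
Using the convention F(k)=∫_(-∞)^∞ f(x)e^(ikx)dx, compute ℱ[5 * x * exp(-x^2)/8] 5 * I * sqrt(pi) * k * exp(-k^2/4)/16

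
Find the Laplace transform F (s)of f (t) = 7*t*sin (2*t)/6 14*s/ (3*(s^2 + 4)^2)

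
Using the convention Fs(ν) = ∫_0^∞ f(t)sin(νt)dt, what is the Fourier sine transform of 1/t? pi/2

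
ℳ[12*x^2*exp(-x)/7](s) 12*gamma(s + 2)/7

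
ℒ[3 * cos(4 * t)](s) 3 * s/(s^2 + 16)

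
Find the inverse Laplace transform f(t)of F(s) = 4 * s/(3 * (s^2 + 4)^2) t * sin(2 * t)/3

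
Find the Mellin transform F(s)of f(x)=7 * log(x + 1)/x -7 * pi * csc(pi * s)/(s - 1)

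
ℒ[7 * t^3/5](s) 42/(5 * s^4)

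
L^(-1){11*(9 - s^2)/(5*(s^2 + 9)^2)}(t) -11*t*cos(3*t)/5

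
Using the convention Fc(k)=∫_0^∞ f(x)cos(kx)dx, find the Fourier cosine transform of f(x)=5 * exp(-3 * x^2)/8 5 * sqrt(3) * sqrt(pi) * exp(-k^2/12)/48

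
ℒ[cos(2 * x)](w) w/(w^2 + 4)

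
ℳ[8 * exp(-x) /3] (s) 8 * gamma(s) /3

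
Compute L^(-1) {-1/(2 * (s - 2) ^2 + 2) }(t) -exp(2 * t) * sin(t) /2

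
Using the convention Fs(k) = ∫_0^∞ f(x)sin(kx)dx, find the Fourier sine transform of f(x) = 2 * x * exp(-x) 4 * k/(k^2 + 1)^2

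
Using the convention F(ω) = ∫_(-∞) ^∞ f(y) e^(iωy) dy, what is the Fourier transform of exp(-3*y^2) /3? sqrt(3)*sqrt(pi)*exp(-ω^2/12) /9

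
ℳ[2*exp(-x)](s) 2*gamma(s)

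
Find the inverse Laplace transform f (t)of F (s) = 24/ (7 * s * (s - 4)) 12 * exp (2 * t) * sinh (2 * t)/7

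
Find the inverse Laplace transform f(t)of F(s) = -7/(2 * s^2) -7 * t/2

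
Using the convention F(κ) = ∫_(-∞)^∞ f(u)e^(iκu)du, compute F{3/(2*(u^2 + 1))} 3*pi*exp(-Abs(κ))/2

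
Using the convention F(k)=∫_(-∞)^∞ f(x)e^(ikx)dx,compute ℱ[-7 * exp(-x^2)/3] -7 * sqrt(pi) * exp(-k^2/4)/3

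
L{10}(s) 10/s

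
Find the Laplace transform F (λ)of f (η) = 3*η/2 3/ (2*λ^2)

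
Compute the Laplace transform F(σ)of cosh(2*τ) σ/(σ^2 - 4)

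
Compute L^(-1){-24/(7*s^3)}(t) -12*t^2/7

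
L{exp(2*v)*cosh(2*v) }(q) (q - 2) /(q*(q - 4) ) 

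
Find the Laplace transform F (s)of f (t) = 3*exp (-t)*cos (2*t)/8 3*(s+1)/ (8*( (s+1)^2+4))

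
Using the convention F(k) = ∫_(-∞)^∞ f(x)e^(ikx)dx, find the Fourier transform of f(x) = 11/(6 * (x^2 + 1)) 11 * pi * exp(-Abs(k))/6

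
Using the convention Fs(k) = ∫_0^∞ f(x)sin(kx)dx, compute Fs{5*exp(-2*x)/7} 5*k/(7*(k^2+4))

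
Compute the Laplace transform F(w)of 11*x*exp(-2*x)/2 11/(2*(w + 2)^2)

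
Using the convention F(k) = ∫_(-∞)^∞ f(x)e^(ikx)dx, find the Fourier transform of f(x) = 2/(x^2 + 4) pi*exp(-2*Abs(k))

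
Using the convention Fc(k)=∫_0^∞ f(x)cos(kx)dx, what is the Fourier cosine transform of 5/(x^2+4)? 5*pi*exp(-2*k)/4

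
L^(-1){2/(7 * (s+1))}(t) 2 * exp(-t)/7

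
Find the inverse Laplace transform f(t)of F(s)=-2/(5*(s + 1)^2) -2*t*exp(-t)/5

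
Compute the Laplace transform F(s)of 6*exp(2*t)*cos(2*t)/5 6*(s - 2)/(5*((s - 2)^2 + 4))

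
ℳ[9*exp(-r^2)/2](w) 9*gamma(w/2)/4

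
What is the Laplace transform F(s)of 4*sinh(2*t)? 8/(s^2 - 4)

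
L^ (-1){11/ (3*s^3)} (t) 11*t^2/6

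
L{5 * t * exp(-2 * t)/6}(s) 5/(6 * (s + 2)^2)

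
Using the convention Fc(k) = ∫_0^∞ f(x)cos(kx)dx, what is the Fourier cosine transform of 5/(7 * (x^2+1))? 5 * pi * exp(-k)/14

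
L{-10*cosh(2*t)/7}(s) -10*s/(7*s^2 - 28)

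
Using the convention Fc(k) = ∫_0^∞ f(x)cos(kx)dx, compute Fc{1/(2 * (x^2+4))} pi * exp(-2 * k)/8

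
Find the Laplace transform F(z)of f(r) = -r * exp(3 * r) -1/(z - 3)^2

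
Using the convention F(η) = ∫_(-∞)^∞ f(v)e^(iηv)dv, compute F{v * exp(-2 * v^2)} sqrt(2) * I * sqrt(pi) * η * exp(-η^2/8)/8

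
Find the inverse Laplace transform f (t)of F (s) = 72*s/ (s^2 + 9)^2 12*t*sin (3*t)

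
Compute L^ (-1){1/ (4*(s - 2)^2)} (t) t*exp (2*t)/4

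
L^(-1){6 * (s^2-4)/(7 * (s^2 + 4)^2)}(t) 6 * t * cos(2 * t)/7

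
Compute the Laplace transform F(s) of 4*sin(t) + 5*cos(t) 5*s/(s^2 + 1) + 4/(s^2 + 1) 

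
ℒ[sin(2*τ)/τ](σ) atan(2/σ)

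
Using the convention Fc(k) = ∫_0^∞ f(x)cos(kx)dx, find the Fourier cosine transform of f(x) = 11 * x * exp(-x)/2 11 * (1 - k^2)/(2 * (k^2 + 1)^2)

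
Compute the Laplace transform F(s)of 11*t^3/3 22/s^4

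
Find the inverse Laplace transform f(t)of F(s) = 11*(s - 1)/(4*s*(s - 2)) 11*exp(t)*cosh(t)/4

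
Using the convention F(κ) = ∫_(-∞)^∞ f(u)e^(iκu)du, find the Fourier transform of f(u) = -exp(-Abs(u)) -2/(κ^2 + 1)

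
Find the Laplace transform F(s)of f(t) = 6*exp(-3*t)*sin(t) 6/((s + 3)^2 + 1)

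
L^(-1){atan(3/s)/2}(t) sin(3*t)/(2*t)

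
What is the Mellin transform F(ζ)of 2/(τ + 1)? 2 * pi * csc(pi * ζ)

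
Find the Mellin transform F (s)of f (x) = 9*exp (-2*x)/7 9*gamma (s)/ (7*2^s)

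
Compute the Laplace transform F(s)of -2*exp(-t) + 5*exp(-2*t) 5/(s + 2) - 2/(s + 1)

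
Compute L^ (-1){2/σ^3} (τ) τ^2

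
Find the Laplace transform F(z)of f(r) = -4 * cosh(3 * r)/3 -4 * z/(3 * z^2 - 27)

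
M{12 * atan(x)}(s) -6 * pi * sec(pi * s/2)/s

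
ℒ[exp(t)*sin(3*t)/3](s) 1/((s - 1)^2 + 9)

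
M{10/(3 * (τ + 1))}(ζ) 10 * pi * csc(pi * ζ)/3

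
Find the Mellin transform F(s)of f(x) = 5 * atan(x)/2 -5 * pi * sec(pi * s/2)/(4 * s)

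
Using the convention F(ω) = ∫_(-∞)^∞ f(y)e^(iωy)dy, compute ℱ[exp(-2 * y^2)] sqrt(2) * sqrt(pi) * exp(-ω^2/8)/2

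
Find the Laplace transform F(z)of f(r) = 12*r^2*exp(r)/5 24/(5*(z - 1)^3)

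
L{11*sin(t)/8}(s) 11/(8*(s^2 + 1))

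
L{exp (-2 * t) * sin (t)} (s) 1/ ( (s + 2)^2 + 1)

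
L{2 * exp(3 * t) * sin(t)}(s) 2/((s - 3)^2 + 1)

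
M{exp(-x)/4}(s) gamma(s)/4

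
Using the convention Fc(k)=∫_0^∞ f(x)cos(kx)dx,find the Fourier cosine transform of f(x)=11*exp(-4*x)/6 22/(3*(k^2 + 16))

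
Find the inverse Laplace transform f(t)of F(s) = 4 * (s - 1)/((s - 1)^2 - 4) 4 * exp(t) * cosh(2 * t)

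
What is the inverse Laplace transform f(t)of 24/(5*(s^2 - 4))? 12*sinh(2*t)/5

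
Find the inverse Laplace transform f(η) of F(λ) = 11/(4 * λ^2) 11 * η/4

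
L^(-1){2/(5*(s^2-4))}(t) sinh(2*t)/5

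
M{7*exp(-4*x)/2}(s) 7*gamma(s)/(2*2^(2*s))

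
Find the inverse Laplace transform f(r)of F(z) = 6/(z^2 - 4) 3 * sinh(2 * r)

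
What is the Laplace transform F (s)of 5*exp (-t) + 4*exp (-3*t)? 5/ (s + 1) + 4/ (s + 3)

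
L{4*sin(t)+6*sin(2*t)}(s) 12/(s^2+4)+4/(s^2+1)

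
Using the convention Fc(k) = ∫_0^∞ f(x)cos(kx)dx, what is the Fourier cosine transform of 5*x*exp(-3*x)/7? 5*(9 - k^2)/(7*(k^2 + 9)^2)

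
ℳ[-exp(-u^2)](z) -gamma(z/2)/2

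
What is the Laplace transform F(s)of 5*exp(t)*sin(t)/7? 5/(7*((s - 1)^2+1))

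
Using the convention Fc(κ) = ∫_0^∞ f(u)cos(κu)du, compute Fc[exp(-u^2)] sqrt(pi)*exp(-κ^2/4)/2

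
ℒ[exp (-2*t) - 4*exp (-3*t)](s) 1/ (s+2) - 4/ (s+3)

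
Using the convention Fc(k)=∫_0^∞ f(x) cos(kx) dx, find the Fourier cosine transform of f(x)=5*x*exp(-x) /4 5*(1 - k^2) /(4*(k^2 + 1) ^2) 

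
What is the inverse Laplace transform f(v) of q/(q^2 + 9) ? cos(3*v) 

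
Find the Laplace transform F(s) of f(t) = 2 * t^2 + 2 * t 2/s^2 + 4/s^3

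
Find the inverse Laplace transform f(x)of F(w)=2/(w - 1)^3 x^2*exp(x)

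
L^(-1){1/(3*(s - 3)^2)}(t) t*exp(3*t)/3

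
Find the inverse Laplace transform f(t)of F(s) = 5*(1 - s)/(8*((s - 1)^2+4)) -5*exp(t)*cos(2*t)/8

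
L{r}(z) z^(-2)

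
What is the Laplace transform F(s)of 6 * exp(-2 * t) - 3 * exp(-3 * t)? 6/(s + 2) - 3/(s + 3)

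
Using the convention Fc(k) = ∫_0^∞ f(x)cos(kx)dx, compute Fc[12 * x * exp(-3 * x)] 12 * (9 - k^2)/(k^2 + 9)^2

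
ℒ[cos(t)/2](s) s/(2*(s^2 + 1))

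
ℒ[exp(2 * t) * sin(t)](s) 1/((s - 2)^2 + 1)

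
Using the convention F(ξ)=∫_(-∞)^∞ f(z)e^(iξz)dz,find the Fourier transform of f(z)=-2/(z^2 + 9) -2 * pi * exp(-3 * Abs(ξ))/3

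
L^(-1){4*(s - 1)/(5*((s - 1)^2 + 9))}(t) 4*exp(t)*cos(3*t)/5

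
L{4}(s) 4/s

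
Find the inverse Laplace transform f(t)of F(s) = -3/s -3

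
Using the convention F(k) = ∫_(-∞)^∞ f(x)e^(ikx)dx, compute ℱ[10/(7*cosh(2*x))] 5*pi/(7*cosh(pi*k/4))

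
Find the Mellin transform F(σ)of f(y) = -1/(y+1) -pi*csc(pi*σ)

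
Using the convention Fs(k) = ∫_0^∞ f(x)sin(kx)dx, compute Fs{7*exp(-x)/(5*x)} 7*atan(k)/5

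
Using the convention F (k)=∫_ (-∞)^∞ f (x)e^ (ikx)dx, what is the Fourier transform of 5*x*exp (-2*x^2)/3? 5*sqrt (2)*I*sqrt (pi)*k*exp (-k^2/8)/24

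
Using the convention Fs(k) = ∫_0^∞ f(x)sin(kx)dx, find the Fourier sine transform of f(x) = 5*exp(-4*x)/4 5*k/(4*(k^2 + 16))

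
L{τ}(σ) σ^(-2)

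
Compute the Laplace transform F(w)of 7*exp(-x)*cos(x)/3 7*(w+1)/(3*((w+1)^2+1))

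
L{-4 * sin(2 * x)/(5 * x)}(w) -4 * atan(2/w)/5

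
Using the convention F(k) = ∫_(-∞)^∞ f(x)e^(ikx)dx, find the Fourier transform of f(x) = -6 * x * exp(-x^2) -3 * I * sqrt(pi) * k * exp(-k^2/4)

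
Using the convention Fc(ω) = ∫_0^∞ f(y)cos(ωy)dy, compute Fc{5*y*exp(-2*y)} 5*(4 - ω^2)/(ω^2 + 4)^2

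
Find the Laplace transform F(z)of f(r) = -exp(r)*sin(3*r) -3/((z - 1)^2+9)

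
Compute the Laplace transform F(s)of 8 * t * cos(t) 8 * (s^2 - 1)/(s^2 + 1)^2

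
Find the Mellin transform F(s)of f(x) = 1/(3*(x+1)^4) gamma(s)*gamma(4 - s)/18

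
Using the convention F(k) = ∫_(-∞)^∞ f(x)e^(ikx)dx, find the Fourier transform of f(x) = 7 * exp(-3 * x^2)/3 7 * sqrt(3) * sqrt(pi) * exp(-k^2/12)/9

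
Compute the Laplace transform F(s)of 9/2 9/(2*s)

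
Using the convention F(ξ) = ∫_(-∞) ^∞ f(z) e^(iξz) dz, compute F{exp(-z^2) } sqrt(pi)*exp(-ξ^2/4) 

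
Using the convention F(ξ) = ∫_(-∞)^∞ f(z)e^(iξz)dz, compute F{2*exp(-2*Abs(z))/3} 8/(3*(ξ^2 + 4))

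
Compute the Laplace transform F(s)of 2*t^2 4/s^3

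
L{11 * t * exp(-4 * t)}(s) 11/(s + 4)^2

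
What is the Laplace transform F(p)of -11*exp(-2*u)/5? -11/(5*p + 10)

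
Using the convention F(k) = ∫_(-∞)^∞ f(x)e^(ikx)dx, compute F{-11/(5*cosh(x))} -11*pi/(5*cosh(pi*k/2))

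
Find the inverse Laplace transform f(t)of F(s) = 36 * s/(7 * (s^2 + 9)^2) 6 * t * sin(3 * t)/7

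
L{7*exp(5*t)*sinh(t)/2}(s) 7/(2*((s - 5)^2 - 1))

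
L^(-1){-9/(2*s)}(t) -9/2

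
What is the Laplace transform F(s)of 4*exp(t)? 4/(s - 1)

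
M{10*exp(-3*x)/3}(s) 10*gamma(s)/(3*3^s)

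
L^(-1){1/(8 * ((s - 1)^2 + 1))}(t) exp(t) * sin(t)/8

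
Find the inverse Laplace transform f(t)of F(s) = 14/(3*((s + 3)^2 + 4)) 7*exp(-3*t)*sin(2*t)/3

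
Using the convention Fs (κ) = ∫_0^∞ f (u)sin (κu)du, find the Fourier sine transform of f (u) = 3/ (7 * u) 3 * pi/14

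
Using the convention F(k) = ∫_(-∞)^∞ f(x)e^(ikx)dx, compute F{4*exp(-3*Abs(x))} 24/(k^2 + 9)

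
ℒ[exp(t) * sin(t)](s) 1/((s - 1)^2 + 1)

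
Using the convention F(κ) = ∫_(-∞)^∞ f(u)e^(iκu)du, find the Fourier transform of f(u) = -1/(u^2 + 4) -pi * exp(-2 * Abs(κ))/2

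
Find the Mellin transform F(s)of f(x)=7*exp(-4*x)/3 7*gamma(s)/(3*4^s)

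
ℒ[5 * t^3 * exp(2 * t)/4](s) 15/(2 * (s - 2)^4)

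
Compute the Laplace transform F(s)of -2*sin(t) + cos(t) s/(s^2 + 1) - 2/(s^2 + 1)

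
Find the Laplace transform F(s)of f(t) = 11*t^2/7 22/(7*s^3)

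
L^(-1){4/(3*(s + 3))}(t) 4*exp(-3*t)/3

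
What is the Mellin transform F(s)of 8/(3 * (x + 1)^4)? 4 * gamma(s) * gamma(4 - s)/9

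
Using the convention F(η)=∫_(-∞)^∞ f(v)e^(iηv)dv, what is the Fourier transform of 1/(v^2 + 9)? pi*exp(-3*Abs(η))/3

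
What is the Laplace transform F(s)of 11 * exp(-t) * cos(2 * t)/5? 11 * (s+1)/(5 * ((s+1)^2+4))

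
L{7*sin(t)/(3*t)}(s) 7*atan(1/s)/3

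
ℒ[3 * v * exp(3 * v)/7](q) 3/(7 * (q - 3)^2)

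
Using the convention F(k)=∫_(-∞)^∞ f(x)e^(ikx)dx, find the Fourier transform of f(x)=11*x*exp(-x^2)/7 11*I*sqrt(pi)*k*exp(-k^2/4)/14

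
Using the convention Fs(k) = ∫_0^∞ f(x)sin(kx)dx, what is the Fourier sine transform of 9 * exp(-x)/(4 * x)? 9 * atan(k)/4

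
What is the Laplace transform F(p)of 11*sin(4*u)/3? 44/(3*(p^2+16))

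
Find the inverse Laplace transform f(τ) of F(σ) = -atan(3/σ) -sin(3*τ) /τ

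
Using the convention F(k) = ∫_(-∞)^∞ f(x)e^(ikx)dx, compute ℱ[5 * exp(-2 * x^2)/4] 5 * sqrt(2) * sqrt(pi) * exp(-k^2/8)/8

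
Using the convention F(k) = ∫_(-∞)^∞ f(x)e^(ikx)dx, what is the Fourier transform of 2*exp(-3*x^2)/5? 2*sqrt(3)*sqrt(pi)*exp(-k^2/12)/15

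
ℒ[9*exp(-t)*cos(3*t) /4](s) 9*(s + 1) /(4*((s + 1) ^2 + 9) ) 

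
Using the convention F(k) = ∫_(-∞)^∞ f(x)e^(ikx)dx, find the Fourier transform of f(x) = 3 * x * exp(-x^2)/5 3 * I * sqrt(pi) * k * exp(-k^2/4)/10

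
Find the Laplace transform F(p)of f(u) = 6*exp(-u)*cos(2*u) 6*(p + 1)/((p + 1)^2 + 4)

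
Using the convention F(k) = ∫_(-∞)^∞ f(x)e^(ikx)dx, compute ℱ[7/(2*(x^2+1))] 7*pi*exp(-Abs(k))/2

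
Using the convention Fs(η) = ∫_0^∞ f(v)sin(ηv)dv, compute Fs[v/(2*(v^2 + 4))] pi*exp(-2*η)/4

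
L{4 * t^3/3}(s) 8/s^4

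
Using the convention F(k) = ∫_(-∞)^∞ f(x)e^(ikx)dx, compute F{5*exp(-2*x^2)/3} 5*sqrt(2)*sqrt(pi)*exp(-k^2/8)/6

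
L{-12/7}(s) -12/(7*s)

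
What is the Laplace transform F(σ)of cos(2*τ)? σ/(σ^2 + 4)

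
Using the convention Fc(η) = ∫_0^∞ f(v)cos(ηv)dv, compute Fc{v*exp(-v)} (1 - η^2)/(η^2 + 1)^2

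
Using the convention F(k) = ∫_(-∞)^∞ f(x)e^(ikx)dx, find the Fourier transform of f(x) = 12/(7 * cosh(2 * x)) 6 * pi/(7 * cosh(pi * k/4))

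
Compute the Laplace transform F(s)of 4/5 4/(5 * s)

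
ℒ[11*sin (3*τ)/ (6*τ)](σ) 11*atan (3/σ)/6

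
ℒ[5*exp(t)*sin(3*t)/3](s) 5/((s - 1)^2 + 9)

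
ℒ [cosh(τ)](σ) σ/(σ^2 - 1)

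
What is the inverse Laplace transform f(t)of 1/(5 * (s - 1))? exp(t)/5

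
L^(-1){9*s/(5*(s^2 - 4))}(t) 9*cosh(2*t)/5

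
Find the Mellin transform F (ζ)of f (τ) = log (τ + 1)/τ -pi*csc (pi*ζ)/ (ζ - 1)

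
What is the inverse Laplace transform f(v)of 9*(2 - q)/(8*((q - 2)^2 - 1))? -9*exp(2*v)*cosh(v)/8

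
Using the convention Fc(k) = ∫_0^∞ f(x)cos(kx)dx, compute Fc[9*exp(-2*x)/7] 18/(7*(k^2 + 4))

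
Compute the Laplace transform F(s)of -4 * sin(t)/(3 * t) -4 * atan(1/s)/3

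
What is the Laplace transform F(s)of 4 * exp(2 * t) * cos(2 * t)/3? 4 * (s - 2)/(3 * ((s - 2)^2 + 4))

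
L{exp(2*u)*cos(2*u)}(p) (p - 2)/((p - 2)^2+4)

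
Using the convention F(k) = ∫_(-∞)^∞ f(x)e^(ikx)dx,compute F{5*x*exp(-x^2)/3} 5*I*sqrt(pi)*k*exp(-k^2/4)/6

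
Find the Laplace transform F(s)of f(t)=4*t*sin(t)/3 8*s/(3*(s^2 + 1)^2)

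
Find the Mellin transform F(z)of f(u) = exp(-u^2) gamma(z/2)/2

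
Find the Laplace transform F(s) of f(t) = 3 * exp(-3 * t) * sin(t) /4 3/(4 * ((s+3) ^2+1) ) 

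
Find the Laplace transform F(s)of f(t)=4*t 4/s^2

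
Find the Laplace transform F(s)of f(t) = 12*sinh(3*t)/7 36/(7*(s^2 - 9))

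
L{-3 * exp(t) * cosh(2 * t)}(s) 3 * (1 - s)/((s - 1)^2 - 4)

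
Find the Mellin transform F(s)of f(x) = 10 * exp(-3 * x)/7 10 * gamma(s)/(7 * 3^s)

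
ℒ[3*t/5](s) 3/(5*s^2)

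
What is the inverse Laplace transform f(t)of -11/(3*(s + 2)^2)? -11*t*exp(-2*t)/3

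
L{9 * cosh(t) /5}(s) 9 * s/(5 * (s^2-1) ) 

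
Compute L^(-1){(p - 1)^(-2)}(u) u * exp(u)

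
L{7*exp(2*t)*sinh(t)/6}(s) 7/(6*((s - 2)^2-1))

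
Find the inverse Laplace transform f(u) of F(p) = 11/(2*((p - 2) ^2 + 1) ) 11*exp(2*u)*sin(u) /2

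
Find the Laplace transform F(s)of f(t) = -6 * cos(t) -6 * s/(s^2 + 1)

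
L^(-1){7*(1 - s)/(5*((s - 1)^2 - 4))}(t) -7*exp(t)*cosh(2*t)/5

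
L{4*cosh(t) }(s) 4*s/(s^2 - 1) 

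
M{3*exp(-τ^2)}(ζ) 3*gamma(ζ/2)/2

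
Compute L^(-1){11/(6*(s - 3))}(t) 11*exp(3*t)/6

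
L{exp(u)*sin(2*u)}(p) 2/((p - 1)^2 + 4)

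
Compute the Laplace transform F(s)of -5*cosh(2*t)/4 -5*s/(4*s^2 - 16)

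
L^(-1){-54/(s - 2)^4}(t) -9 * t^3 * exp(2 * t)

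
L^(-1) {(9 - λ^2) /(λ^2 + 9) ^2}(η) -η * cos(3 * η) 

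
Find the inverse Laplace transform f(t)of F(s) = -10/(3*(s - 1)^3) -5*t^2*exp(t)/3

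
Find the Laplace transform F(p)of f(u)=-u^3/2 -3/p^4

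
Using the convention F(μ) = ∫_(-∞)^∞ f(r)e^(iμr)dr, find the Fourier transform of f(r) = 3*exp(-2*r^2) 3*sqrt(2)*sqrt(pi)*exp(-μ^2/8)/2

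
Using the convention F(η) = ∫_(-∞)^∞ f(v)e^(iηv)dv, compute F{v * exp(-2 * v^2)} sqrt(2) * I * sqrt(pi) * η * exp(-η^2/8)/8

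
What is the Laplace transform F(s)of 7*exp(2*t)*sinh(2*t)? 14/(s*(s - 4))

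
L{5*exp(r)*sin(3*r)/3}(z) 5/((z - 1)^2 + 9)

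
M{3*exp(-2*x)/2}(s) 3*gamma(s)/(2*2^s)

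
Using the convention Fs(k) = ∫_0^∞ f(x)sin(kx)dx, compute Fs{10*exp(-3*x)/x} 10*atan(k/3)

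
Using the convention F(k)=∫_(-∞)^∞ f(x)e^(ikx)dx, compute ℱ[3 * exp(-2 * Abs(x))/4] 3/(k^2+4)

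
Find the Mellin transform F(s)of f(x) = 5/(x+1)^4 5*gamma(s)*gamma(4 - s)/6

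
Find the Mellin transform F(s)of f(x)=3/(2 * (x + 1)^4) gamma(s) * gamma(4 - s)/4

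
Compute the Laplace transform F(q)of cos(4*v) q/(q^2 + 16)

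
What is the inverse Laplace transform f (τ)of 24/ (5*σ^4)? 4*τ^3/5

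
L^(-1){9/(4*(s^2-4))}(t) 9*sinh(2*t)/8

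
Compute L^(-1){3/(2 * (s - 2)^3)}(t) 3 * t^2 * exp(2 * t)/4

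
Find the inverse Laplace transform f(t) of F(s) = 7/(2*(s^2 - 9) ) 7*sinh(3*t) /6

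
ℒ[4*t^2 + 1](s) 1/s + 8/s^3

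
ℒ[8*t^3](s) 48/s^4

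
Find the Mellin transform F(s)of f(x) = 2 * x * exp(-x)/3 2 * gamma(s+1)/3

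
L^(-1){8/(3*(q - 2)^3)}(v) 4*v^2*exp(2*v)/3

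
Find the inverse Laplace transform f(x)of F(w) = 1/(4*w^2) x/4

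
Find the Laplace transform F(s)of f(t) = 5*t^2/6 5/(3*s^3)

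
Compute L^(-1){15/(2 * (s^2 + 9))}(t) 5 * sin(3 * t)/2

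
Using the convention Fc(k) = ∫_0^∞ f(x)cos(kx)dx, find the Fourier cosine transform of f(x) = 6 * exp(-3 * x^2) sqrt(3) * sqrt(pi) * exp(-k^2/12)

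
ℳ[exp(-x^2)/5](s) gamma(s/2)/10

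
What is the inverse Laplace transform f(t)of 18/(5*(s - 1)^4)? 3*t^3*exp(t)/5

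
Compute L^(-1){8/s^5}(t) t^4/3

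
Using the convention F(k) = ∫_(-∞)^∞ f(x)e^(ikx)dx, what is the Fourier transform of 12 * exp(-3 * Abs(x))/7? 72/(7 * (k^2 + 9))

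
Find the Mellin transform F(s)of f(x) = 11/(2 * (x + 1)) 11 * pi * csc(pi * s)/2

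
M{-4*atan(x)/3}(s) 2*pi*sec(pi*s/2)/(3*s)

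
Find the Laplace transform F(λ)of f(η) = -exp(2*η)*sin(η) -1/((λ - 2)^2 + 1)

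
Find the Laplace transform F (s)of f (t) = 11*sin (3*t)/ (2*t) 11*atan (3/s)/2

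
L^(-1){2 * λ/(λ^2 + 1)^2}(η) η * sin(η)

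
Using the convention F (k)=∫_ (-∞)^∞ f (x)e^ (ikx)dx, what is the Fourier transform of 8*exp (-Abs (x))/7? 16/ (7*(k^2 + 1))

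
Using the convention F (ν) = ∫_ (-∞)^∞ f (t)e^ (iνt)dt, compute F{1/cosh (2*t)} pi/ (2*cosh (pi*ν/4))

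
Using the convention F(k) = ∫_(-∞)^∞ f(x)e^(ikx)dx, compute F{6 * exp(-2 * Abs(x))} 24/(k^2 + 4)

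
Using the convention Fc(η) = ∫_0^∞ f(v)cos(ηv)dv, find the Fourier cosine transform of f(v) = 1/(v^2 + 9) pi * exp(-3 * η)/6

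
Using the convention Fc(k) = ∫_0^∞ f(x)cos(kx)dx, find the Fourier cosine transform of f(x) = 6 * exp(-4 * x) 24/(k^2+16)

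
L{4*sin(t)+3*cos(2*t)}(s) 4/(s^2+1)+3*s/(s^2+4)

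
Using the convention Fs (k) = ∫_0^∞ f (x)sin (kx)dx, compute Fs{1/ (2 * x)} pi/4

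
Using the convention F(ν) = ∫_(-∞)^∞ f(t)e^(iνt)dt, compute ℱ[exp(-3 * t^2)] sqrt(3) * sqrt(pi) * exp(-ν^2/12)/3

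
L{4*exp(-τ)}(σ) 4/(σ+1)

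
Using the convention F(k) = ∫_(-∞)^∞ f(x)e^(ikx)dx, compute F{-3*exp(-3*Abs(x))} -18/(k^2 + 9)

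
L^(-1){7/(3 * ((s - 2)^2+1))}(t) 7 * exp(2 * t) * sin(t)/3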